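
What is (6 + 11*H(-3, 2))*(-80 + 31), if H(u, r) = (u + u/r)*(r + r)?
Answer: 9408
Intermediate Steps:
H(u, r) = 2*r*(u + u/r) (H(u, r) = (u + u/r)*(2*r) = 2*r*(u + u/r))
(6 + 11*H(-3, 2))*(-80 + 31) = (6 + 11*(2*(-3)*(1 + 2)))*(-80 + 31) = (6 + 11*(2*(-3)*3))*(-49) = (6 + 11*(-18))*(-49) = (6 - 198)*(-49) = -192*(-49) = 9408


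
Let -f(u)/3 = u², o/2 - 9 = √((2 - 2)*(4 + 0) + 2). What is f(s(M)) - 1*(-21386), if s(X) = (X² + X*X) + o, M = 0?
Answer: 20390 - 216*√2 ≈ 20085.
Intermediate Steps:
o = 18 + 2*√2 (o = 18 + 2*√((2 - 2)*(4 + 0) + 2) = 18 + 2*√(0*4 + 2) = 18 + 2*√(0 + 2) = 18 + 2*√2 ≈ 20.828)
s(X) = 18 + 2*√2 + 2*X² (s(X) = (X² + X*X) + (18 + 2*√2) = (X² + X²) + (18 + 2*√2) = 2*X² + (18 + 2*√2) = 18 + 2*√2 + 2*X²)
f(u) = -3*u²
f(s(M)) - 1*(-21386) = -3*(18 + 2*√2 + 2*0²)² - 1*(-21386) = -3*(18 + 2*√2 + 2*0)² + 21386 = -3*(18 + 2*√2 + 0)² + 21386 = -3*(18 + 2*√2)² + 21386 = 21386 - 3*(18 + 2*√2)²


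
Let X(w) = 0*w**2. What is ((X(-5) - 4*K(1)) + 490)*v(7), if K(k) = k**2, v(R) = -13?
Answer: -6318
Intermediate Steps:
X(w) = 0
((X(-5) - 4*K(1)) + 490)*v(7) = ((0 - 4*1**2) + 490)*(-13) = ((0 - 4*1) + 490)*(-13) = ((0 - 4) + 490)*(-13) = (-4 + 490)*(-13) = 486*(-13) = -6318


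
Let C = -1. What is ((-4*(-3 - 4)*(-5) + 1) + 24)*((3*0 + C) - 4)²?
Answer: -2875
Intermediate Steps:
((-4*(-3 - 4)*(-5) + 1) + 24)*((3*0 + C) - 4)² = ((-4*(-3 - 4)*(-5) + 1) + 24)*((3*0 - 1) - 4)² = ((-(-28)*(-5) + 1) + 24)*((0 - 1) - 4)² = ((-4*35 + 1) + 24)*(-1 - 4)² = ((-140 + 1) + 24)*(-5)² = (-139 + 24)*25 = -115*25 = -2875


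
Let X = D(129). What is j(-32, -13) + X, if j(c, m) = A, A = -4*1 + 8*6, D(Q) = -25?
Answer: 19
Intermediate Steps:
A = 44 (A = -4 + 48 = 44)
j(c, m) = 44
X = -25
j(-32, -13) + X = 44 - 25 = 19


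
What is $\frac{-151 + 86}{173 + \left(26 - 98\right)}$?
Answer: $- \frac{65}{101} \approx -0.64356$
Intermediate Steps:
$\frac{-151 + 86}{173 + \left(26 - 98\right)} = - \frac{65}{173 + \left(26 - 98\right)} = - \frac{65}{173 - 72} = - \frac{65}{101}$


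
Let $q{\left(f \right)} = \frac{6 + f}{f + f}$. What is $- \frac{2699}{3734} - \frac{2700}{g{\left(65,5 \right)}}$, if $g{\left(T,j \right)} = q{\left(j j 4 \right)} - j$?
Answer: $\frac{335657849}{556366} \approx 603.3$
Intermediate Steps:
$q{\left(f \right)} = \frac{6 + f}{2 f}$
$g{\left(T,j \right)} = - j + \frac{6 + 4 j^{2}}{8 j^{2}}$ ($g{\left(T,j \right)} = \frac{6 + j j 4}{2 j j 4} - j = \frac{6 + j^{2} \cdot 4}{2 j^{2} \cdot 4} - j = \frac{6 + 4 j^{2}}{2 \cdot 4 j^{2}} - j = \frac{\frac{1}{4 j^{2}} \left(6 + 4 j^{2}\right)}{2} - j = \frac{6 + 4 j^{2}}{8 j^{2}} - j = - j + \frac{6 + 4 j^{2}}{8 j^{2}}$)
$- \frac{2699}{3734} - \frac{2700}{g{\left(65,5 \right)}} = - \frac{2699}{3734} - \frac{2700}{\frac{1}{2} - 5 + \frac{3}{4 \cdot 25}} = \left(-2699\right) \frac{1}{3734} - \frac{2700}{\frac{1}{2} - 5 + \frac{3}{4} \cdot \frac{1}{25}} = - \frac{2699}{3734} - \frac{2700}{\frac{1}{2} - 5 + \frac{3}{100}} = - \frac{2699}{3734} - \frac{2700}{- \frac{447}{100}} = - \frac{2699}{3734} - - \frac{90000}{149} = - \frac{2699}{3734} + \frac{90000}{149} = \frac{335657849}{556366}$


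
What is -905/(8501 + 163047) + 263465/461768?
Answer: 11194748445/19803844216 ≈ 0.56528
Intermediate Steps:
-905/(8501 + 163047) + 263465/461768 = -905/171548 + 263465*(1/461768) = -905*1/171548 + 263465/461768 = -905/171548 + 263465/461768 = 11194748445/19803844216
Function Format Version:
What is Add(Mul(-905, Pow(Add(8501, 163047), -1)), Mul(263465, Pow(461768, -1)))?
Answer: Rational(11194748445, 19803844216) ≈ 0.56528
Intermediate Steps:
Add(Mul(-905, Pow(Add(8501, 163047), -1)), Mul(263465, Pow(461768, -1))) = Add(Mul(-905, Pow(171548, -1)), Mul(263465, Rational(1, 461768))) = Add(Mul(-905, Rational(1, 171548)), Rational(263465, 461768)) = Add(Rational(-905, 171548), Rational(263465, 461768)) = Rational(11194748445, 19803844216)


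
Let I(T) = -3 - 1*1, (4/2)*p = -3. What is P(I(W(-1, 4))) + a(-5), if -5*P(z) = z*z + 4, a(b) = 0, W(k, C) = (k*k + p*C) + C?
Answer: -4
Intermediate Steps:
p = -3/2 (p = (½)*(-3) = -3/2 ≈ -1.5000)
W(k, C) = k² - C/2 (W(k, C) = (k*k - 3*C/2) + C = (k² - 3*C/2) + C = k² - C/2)
I(T) = -4 (I(T) = -3 - 1 = -4)
P(z) = -⅘ - z²/5 (P(z) = -(z*z + 4)/5 = -(z² + 4)/5 = -(4 + z²)/5 = -⅘ - z²/5)
P(I(W(-1, 4))) + a(-5) = (-⅘ - ⅕*(-4)²) + 0 = (-⅘ - ⅕*16) + 0 = (-⅘ - 16/5) + 0 = -4 + 0 = -4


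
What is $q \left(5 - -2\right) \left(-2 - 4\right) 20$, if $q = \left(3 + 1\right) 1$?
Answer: $-3360$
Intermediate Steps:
$q = 4$ ($q = 4 \cdot 1 = 4$)
$q \left(5 - -2\right) \left(-2 - 4\right) 20 = 4 \left(5 - -2\right) \left(-2 - 4\right) 20 = 4 \left(5 + 2\right) \left(-6\right) 20 = 4 \cdot 7 \left(-6\right) 20 = 4 \left(-42\right) 20 = \left(-168\right) 20 = -3360$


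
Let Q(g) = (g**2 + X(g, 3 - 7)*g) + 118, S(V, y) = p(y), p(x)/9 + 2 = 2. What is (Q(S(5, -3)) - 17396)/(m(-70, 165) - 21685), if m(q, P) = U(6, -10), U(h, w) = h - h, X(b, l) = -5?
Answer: 17278/21685 ≈ 0.79677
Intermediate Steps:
p(x) = 0 (p(x) = -18 + 9*2 = -18 + 18 = 0)
S(V, y) = 0
U(h, w) = 0
m(q, P) = 0
Q(g) = 118 + g**2 - 5*g (Q(g) = (g**2 - 5*g) + 118 = 118 + g**2 - 5*g)
(Q(S(5, -3)) - 17396)/(m(-70, 165) - 21685) = ((118 + 0**2 - 5*0) - 17396)/(0 - 21685) = ((118 + 0 + 0) - 17396)/(-21685) = (118 - 17396)*(-1/21685) = -17278*(-1/21685) = 17278/21685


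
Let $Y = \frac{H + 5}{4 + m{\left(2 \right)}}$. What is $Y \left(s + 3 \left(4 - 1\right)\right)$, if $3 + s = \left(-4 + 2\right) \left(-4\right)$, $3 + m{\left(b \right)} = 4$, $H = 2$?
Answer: $\frac{98}{5} \approx 19.6$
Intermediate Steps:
$m{\left(b \right)} = 1$ ($m{\left(b \right)} = -3 + 4 = 1$)
$s = 5$ ($s = -3 + \left(-4 + 2\right) \left(-4\right) = -3 - -8 = -3 + 8 = 5$)
$Y = \frac{7}{5}$ ($Y = \frac{2 + 5}{4 + 1} = \frac{7}{5} \approx 1.4$)
$Y \left(s + 3 \left(4 - 1\right)\right) = \frac{7 \left(5 + 3 \left(4 - 1\right)\right)}{5} = \frac{7 \left(5 + 3 \cdot 3\right)}{5} = \frac{7 \left(5 + 9\right)}{5} = \frac{7}{5} \cdot 14 = \frac{98}{5}$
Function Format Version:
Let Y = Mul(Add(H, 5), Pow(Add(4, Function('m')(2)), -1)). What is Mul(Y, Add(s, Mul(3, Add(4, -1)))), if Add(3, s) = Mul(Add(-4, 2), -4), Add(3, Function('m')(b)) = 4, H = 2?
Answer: Rational(98, 5) ≈ 19.600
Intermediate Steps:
Function('m')(b) = 1 (Function('m')(b) = Add(-3, 4) = 1)
s = 5 (s = Add(-3, Mul(Add(-4, 2), -4)) = Add(-3, Mul(-2, -4)) = Add(-3, 8) = 5)
Y = Rational(7, 5) (Y = Mul(Add(2, 5), Pow(Add(4, 1), -1)) = Mul(7, Pow(5, -1)) = Mul(7, Rational(1, 5)) = Rational(7, 5) ≈ 1.4000)
Mul(Y, Add(s, Mul(3, Add(4, -1)))) = Mul(Rational(7, 5), Add(5, Mul(3, Add(4, -1)))) = Mul(Rational(7, 5), Add(5, Mul(3, 3))) = Mul(Rational(7, 5), Add(5, 9)) = Mul(Rational(7, 5), 14) = Rational(98, 5)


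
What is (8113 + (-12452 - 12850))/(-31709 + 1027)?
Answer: 17189/30682 ≈ 0.56023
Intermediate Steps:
(8113 + (-12452 - 12850))/(-31709 + 1027) = (8113 - 25302)/(-30682) = -17189*(-1/30682) = 17189/30682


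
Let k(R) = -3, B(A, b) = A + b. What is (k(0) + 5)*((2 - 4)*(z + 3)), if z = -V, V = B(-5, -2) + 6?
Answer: -16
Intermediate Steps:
V = -1 (V = (-5 - 2) + 6 = -7 + 6 = -1)
z = 1 (z = -1*(-1) = 1)
(k(0) + 5)*((2 - 4)*(z + 3)) = (-3 + 5)*((2 - 4)*(1 + 3)) = 2*(-2*4) = 2*(-8) = -16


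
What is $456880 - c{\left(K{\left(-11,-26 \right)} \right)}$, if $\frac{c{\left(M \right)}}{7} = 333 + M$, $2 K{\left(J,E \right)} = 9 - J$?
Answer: $454479$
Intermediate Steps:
$K{\left(J,E \right)} = \frac{9}{2} - \frac{J}{2}$ ($K{\left(J,E \right)} = \frac{9 - J}{2} = \frac{9}{2} - \frac{J}{2}$)
$c{\left(M \right)} = 2331 + 7 M$ ($c{\left(M \right)} = 7 \left(333 + M\right) = 2331 + 7 M$)
$456880 - c{\left(K{\left(-11,-26 \right)} \right)} = 456880 - \left(2331 + 7 \left(\frac{9}{2} - - \frac{11}{2}\right)\right) = 456880 - \left(2331 + 7 \left(\frac{9}{2} + \frac{11}{2}\right)\right) = 456880 - \left(2331 + 7 \cdot 10\right) = 456880 - \left(2331 + 70\right) = 456880 - 2401 = 454479$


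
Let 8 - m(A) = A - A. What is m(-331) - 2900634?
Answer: -2900626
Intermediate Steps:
m(A) = 8 (m(A) = 8 - (A - A) = 8 - 1*0 = 8 + 0 = 8)
m(-331) - 2900634 = 8 - 2900634 = -2900626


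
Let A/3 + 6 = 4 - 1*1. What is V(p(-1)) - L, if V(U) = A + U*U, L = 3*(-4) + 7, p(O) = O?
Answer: -3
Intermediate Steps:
L = -5 (L = -12 + 7 = -5)
A = -9 (A = -18 + 3*(4 - 1*1) = -18 + 3*(4 - 1) = -18 + 3*3 = -18 + 9 = -9)
V(U) = -9 + U**2 (V(U) = -9 + U*U = -9 + U**2)
V(p(-1)) - L = (-9 + (-1)**2) - 1*(-5) = (-9 + 1) + 5 = -8 + 5 = -3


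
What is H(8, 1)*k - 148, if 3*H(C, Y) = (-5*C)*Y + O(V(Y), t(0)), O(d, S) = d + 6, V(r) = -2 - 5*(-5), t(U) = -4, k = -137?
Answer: 1063/3 ≈ 354.33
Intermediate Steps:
V(r) = 23 (V(r) = -2 + 25 = 23)
O(d, S) = 6 + d
H(C, Y) = 29/3 - 5*C*Y/3 (H(C, Y) = ((-5*C)*Y + (6 + 23))/3 = (-5*C*Y + 29)/3 = (29 - 5*C*Y)/3 = 29/3 - 5*C*Y/3)
H(8, 1)*k - 148 = (29/3 - 5/3*8*1)*(-137) - 148 = (29/3 - 40/3)*(-137) - 148 = -11/3*(-137) - 148 = 1507/3 - 148 = 1063/3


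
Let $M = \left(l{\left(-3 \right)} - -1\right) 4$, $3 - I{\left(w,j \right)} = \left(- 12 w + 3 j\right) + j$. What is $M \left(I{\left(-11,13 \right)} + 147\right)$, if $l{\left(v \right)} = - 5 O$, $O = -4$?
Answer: $-2856$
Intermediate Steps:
$l{\left(v \right)} = 20$ ($l{\left(v \right)} = \left(-5\right) \left(-4\right) = 20$)
$I{\left(w,j \right)} = 3 - 4 j + 12 w$ ($I{\left(w,j \right)} = 3 - \left(\left(- 12 w + 3 j\right) + j\right) = 3 - \left(- 12 w + 4 j\right) = 3 - 4 j + 12 w$)
$M = 84$ ($M = \left(20 - -1\right) 4 = \left(20 + 1\right) 4 = 21 \cdot 4 = 84$)
$M \left(I{\left(-11,13 \right)} + 147\right) = 84 \left(\left(3 - 52 + 12 \left(-11\right)\right) + 147\right) = 84 \left(\left(3 - 52 - 132\right) + 147\right) = 84 \left(-181 + 147\right) = 84 \left(-34\right) = -2856$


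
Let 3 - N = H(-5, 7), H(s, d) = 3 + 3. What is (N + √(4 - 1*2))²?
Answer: (3 - √2)² ≈ 2.5147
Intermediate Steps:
H(s, d) = 6
N = -3 (N = 3 - 1*6 = 3 - 6 = -3)
(N + √(4 - 1*2))² = (-3 + √(4 - 1*2))² = (-3 + √(4 - 2))² = (-3 + √2)²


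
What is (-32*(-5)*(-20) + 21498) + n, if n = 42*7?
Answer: 18592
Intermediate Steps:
n = 294
(-32*(-5)*(-20) + 21498) + n = (-32*(-5)*(-20) + 21498) + 294 = (160*(-20) + 21498) + 294 = (-3200 + 21498) + 294 = 18298 + 294 = 18592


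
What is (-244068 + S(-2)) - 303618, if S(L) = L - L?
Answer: -547686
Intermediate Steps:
S(L) = 0
(-244068 + S(-2)) - 303618 = (-244068 + 0) - 303618 = -244068 - 303618 = -547686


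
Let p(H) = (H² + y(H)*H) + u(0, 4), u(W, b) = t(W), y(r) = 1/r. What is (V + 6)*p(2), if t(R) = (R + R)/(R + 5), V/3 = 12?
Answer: 210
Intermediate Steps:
V = 36 (V = 3*12 = 36)
t(R) = 2*R/(5 + R) (t(R) = (2*R)/(5 + R) = 2*R/(5 + R))
y(r) = 1/r
u(W, b) = 2*W/(5 + W)
p(H) = 1 + H² (p(H) = (H² + H/H) + 2*0/(5 + 0) = (H² + 1) + 2*0/5 = (1 + H²) + 2*0*(⅕) = (1 + H²) + 0 = 1 + H²)
(V + 6)*p(2) = (36 + 6)*(1 + 2²) = 42*(1 + 4) = 42*5 = 210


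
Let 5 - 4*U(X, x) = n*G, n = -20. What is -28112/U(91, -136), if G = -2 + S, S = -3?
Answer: 112448/95 ≈ 1183.7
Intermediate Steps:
G = -5 (G = -2 - 3 = -5)
U(X, x) = -95/4 (U(X, x) = 5/4 - (-5)*(-5) = 5/4 - ¼*100 = 5/4 - 25 = -95/4)
-28112/U(91, -136) = -28112/(-95/4) = -28112*(-4/95) = 112448/95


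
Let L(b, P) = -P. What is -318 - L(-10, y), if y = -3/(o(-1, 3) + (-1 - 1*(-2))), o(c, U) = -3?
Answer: -633/2 ≈ -316.50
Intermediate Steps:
y = 3/2 (y = -3/(-3 + (-1 - 1*(-2))) = -3/(-3 + (-1 + 2)) = -3/(-3 + 1) = -3/(-2) = -½*(-3) = 3/2 ≈ 1.5000)
-318 - L(-10, y) = -318 - (-1)*3/2 = -318 - 1*(-3/2) = -318 + 3/2 = -633/2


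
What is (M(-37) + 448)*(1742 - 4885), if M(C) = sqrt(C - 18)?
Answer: -1408064 - 3143*I*sqrt(55) ≈ -1.4081e+6 - 23309.0*I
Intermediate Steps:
M(C) = sqrt(-18 + C)
(M(-37) + 448)*(1742 - 4885) = (sqrt(-18 - 37) + 448)*(1742 - 4885) = (sqrt(-55) + 448)*(-3143) = (I*sqrt(55) + 448)*(-3143) = (448 + I*sqrt(55))*(-3143) = -1408064 - 3143*I*sqrt(55)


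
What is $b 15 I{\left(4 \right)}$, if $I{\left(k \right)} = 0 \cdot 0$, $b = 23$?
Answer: $0$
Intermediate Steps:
$I{\left(k \right)} = 0$
$b 15 I{\left(4 \right)} = 23 \cdot 15 \cdot 0 = 345 \cdot 0 = 0$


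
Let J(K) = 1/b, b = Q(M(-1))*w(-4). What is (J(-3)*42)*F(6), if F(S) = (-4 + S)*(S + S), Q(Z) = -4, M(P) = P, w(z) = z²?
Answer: -63/4 ≈ -15.750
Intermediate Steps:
b = -64 (b = -4*(-4)² = -4*16 = -64)
F(S) = 2*S*(-4 + S) (F(S) = (-4 + S)*(2*S) = 2*S*(-4 + S))
J(K) = -1/64 (J(K) = 1/(-64) = -1/64)
(J(-3)*42)*F(6) = (-1/64*42)*(2*6*(-4 + 6)) = -21*6*2/16 = -21/32*24 = -63/4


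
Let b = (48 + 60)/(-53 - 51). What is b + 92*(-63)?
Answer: -150723/26 ≈ -5797.0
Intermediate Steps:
b = -27/26 (b = 108/(-104) = 108*(-1/104) = -27/26 ≈ -1.0385)
b + 92*(-63) = -27/26 + 92*(-63) = -27/26 - 5796 = -150723/26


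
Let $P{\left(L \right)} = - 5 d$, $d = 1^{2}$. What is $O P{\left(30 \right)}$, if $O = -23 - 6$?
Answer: $145$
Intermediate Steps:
$d = 1$
$P{\left(L \right)} = -5$ ($P{\left(L \right)} = \left(-5\right) 1 = -5$)
$O = -29$ ($O = -23 - 6 = -29$)
$O P{\left(30 \right)} = \left(-29\right) \left(-5\right) = 145$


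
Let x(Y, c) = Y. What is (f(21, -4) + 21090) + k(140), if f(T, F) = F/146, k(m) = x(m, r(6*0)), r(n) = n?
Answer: 1549788/73 ≈ 21230.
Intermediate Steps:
k(m) = m
f(T, F) = F/146 (f(T, F) = F*(1/146) = F/146)
(f(21, -4) + 21090) + k(140) = ((1/146)*(-4) + 21090) + 140 = (-2/73 + 21090) + 140 = 1539568/73 + 140 = 1549788/73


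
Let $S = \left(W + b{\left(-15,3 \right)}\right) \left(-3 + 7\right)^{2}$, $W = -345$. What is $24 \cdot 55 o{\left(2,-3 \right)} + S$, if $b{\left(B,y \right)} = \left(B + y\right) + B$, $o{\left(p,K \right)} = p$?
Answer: $-3312$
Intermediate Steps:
$b{\left(B,y \right)} = y + 2 B$
$S = -5952$ ($S = \left(-345 + \left(3 + 2 \left(-15\right)\right)\right) \left(-3 + 7\right)^{2} = \left(-345 + \left(3 - 30\right)\right) 4^{2} = \left(-345 - 27\right) 16 = \left(-372\right) 16 = -5952$)
$24 \cdot 55 o{\left(2,-3 \right)} + S = 24 \cdot 55 \cdot 2 - 5952 = 1320 \cdot 2 - 5952 = 2640 - 5952 = -3312$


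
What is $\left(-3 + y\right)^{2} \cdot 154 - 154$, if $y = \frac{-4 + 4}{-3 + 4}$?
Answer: $1232$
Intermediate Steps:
$y = 0$ ($y = \frac{0}{1} = 0 \cdot 1 = 0$)
$\left(-3 + y\right)^{2} \cdot 154 - 154 = \left(-3 + 0\right)^{2} \cdot 154 - 154 = \left(-3\right)^{2} \cdot 154 - 154 = 9 \cdot 154 - 154 = 1386 - 154 = 1232$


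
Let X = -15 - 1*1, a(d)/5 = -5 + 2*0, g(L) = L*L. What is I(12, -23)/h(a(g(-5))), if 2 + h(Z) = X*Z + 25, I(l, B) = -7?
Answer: -7/423 ≈ -0.016548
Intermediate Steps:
g(L) = L²
a(d) = -25 (a(d) = 5*(-5 + 2*0) = 5*(-5 + 0) = 5*(-5) = -25)
X = -16 (X = -15 - 1 = -16)
h(Z) = 23 - 16*Z (h(Z) = -2 + (-16*Z + 25) = -2 + (25 - 16*Z) = 23 - 16*Z)
I(12, -23)/h(a(g(-5))) = -7/(23 - 16*(-25)) = -7/(23 + 400) = -7/423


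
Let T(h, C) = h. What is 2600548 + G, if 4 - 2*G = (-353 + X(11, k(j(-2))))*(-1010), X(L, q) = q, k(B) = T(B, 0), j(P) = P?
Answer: 2421275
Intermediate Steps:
k(B) = B
G = -179273 (G = 2 - (-353 - 2)*(-1010)/2 = 2 - (-355)*(-1010)/2 = 2 - 1/2*358550 = 2 - 179275 = -179273)
2600548 + G = 2600548 - 179273 = 2421275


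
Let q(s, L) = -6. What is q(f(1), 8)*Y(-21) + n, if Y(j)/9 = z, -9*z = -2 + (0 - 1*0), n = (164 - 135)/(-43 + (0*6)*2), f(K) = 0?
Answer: -545/43 ≈ -12.674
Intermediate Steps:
n = -29/43 (n = 29/(-43 + 0*2) = 29/(-43 + 0) = 29/(-43) = 29*(-1/43) = -29/43 ≈ -0.67442)
z = 2/9 (z = -(-2 + (0 - 1*0))/9 = -(-2 + (0 + 0))/9 = -(-2 + 0)/9 = -⅑*(-2) = 2/9 ≈ 0.22222)
Y(j) = 2 (Y(j) = 9*(2/9) = 2)
q(f(1), 8)*Y(-21) + n = -6*2 - 29/43 = -12 - 29/43 = -545/43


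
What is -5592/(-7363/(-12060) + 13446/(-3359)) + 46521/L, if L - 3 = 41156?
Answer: 9330114636715923/5656334967437 ≈ 1649.5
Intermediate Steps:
L = 41159 (L = 3 + 41156 = 41159)
-5592/(-7363/(-12060) + 13446/(-3359)) + 46521/L = -5592/(-7363/(-12060) + 13446/(-3359)) + 46521/41159 = -5592/(-7363*(-1/12060) + 13446*(-1/3359)) + 46521*(1/41159) = -5592/(7363/12060 - 13446/3359) + 46521/41159 = -5592/(-137426443/40509540) + 46521/41159 = -5592*(-40509540/137426443) + 46521/41159 = 226529347680/137426443 + 46521/41159 = 9330114636715923/5656334967437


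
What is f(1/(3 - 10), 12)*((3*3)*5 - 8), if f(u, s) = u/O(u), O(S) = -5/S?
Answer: -37/245 ≈ -0.15102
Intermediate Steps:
f(u, s) = -u²/5 (f(u, s) = u/((-5/u)) = u*(-u/5) = -u²/5)
f(1/(3 - 10), 12)*((3*3)*5 - 8) = (-1/(5*(3 - 10)²))*((3*3)*5 - 8) = (-(1/(-7))²/5)*(9*5 - 8) = (-(-⅐)²/5)*(45 - 8) = -⅕*1/49*37 = -1/245*37 = -37/245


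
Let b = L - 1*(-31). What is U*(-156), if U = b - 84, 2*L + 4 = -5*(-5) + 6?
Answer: 6162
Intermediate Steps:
L = 27/2 (L = -2 + (-5*(-5) + 6)/2 = -2 + (25 + 6)/2 = -2 + (½)*31 = -2 + 31/2 = 27/2 ≈ 13.500)
b = 89/2 (b = 27/2 - 1*(-31) = 27/2 + 31 = 89/2 ≈ 44.500)
U = -79/2 (U = 89/2 - 84 = -79/2 ≈ -39.500)
U*(-156) = -79/2*(-156) = 6162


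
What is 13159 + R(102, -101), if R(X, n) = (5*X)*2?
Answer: 14179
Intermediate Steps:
R(X, n) = 10*X
13159 + R(102, -101) = 13159 + 10*102 = 13159 + 1020 = 14179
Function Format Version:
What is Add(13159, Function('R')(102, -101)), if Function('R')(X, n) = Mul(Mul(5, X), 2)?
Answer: 14179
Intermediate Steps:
Function('R')(X, n) = Mul(10, X)
Add(13159, Function('R')(102, -101)) = Add(13159, Mul(10, 102)) = Add(13159, 1020) = 14179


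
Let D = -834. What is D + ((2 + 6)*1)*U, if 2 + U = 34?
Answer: -578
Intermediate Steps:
U = 32 (U = -2 + 34 = 32)
D + ((2 + 6)*1)*U = -834 + ((2 + 6)*1)*32 = -834 + (8*1)*32 = -834 + 8*32 = -834 + 256 = -578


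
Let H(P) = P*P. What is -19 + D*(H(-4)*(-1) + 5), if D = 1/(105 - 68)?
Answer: -714/37 ≈ -19.297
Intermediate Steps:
H(P) = P**2
D = 1/37 ≈ 0.027027
-19 + D*(H(-4)*(-1) + 5) = -19 + ((-4)**2*(-1) + 5)/37 = -19 + (16*(-1) + 5)/37 = -19 + (-16 + 5)/37 = -19 + (1/37)*(-11) = -19 - 11/37 = -714/37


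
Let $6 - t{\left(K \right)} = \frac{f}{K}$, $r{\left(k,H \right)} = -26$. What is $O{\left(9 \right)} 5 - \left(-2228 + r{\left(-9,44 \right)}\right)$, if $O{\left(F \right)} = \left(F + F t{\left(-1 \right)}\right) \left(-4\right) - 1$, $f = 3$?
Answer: $449$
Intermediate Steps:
$t{\left(K \right)} = 6 - \frac{3}{K}$
$O{\left(F \right)} = -1 - 40 F$ ($O{\left(F \right)} = \left(F + F \left(6 - \frac{3}{-1}\right)\right) \left(-4\right) - 1 = \left(F + F \left(6 - -3\right)\right) \left(-4\right) - 1 = \left(F + F \left(6 + 3\right)\right) \left(-4\right) - 1 = \left(F + F 9\right) \left(-4\right) - 1 = \left(F + 9 F\right) \left(-4\right) - 1 = 10 F \left(-4\right) - 1 = - 40 F - 1 = -1 - 40 F$)
$O{\left(9 \right)} 5 - \left(-2228 + r{\left(-9,44 \right)}\right) = \left(-1 - 360\right) 5 + \left(2228 - -26\right) = \left(-1 - 360\right) 5 + \left(2228 + 26\right) = \left(-361\right) 5 + 2254 = -1805 + 2254 = 449$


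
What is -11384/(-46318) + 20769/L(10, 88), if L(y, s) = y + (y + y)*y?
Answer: 22961171/231590 ≈ 99.146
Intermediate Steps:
L(y, s) = y + 2*y**2 (L(y, s) = y + (2*y)*y = y + 2*y**2)
-11384/(-46318) + 20769/L(10, 88) = -11384/(-46318) + 20769/((10*(1 + 2*10))) = -11384*(-1/46318) + 20769/((10*(1 + 20))) = 5692/23159 + 20769/((10*21)) = 5692/23159 + 20769/210 = 5692/23159 + 20769*(1/210) = 5692/23159 + 989/10 = 22961171/231590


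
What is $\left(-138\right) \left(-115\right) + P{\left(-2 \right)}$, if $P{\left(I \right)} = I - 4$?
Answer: $15864$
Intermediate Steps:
$P{\left(I \right)} = -4 + I$
$\left(-138\right) \left(-115\right) + P{\left(-2 \right)} = \left(-138\right) \left(-115\right) - 6 = 15870 - 6 = 15864$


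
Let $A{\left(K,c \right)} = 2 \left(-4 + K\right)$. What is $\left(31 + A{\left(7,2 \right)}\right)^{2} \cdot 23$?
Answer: $31487$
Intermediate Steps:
$A{\left(K,c \right)} = -8 + 2 K$
$\left(31 + A{\left(7,2 \right)}\right)^{2} \cdot 23 = \left(31 + \left(-8 + 2 \cdot 7\right)\right)^{2} \cdot 23 = \left(31 + \left(-8 + 14\right)\right)^{2} \cdot 23 = \left(31 + 6\right)^{2} \cdot 23 = 37^{2} \cdot 23 = 1369 \cdot 23 = 31487$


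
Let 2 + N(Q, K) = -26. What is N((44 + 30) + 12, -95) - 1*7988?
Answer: -8016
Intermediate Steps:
N(Q, K) = -28 (N(Q, K) = -2 - 26 = -28)
N((44 + 30) + 12, -95) - 1*7988 = -28 - 1*7988 = -28 - 7988 = -8016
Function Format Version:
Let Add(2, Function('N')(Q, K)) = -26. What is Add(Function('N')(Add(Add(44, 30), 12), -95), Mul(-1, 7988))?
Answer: -8016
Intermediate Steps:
Function('N')(Q, K) = -28 (Function('N')(Q, K) = Add(-2, -26) = -28)
Add(Function('N')(Add(Add(44, 30), 12), -95), Mul(-1, 7988)) = Add(-28, Mul(-1, 7988)) = Add(-28, -7988) = -8016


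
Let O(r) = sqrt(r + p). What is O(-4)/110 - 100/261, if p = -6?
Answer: -100/261 + I*sqrt(10)/110 ≈ -0.38314 + 0.028748*I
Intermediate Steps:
O(r) = sqrt(-6 + r) (O(r) = sqrt(r - 6) = sqrt(-6 + r))
O(-4)/110 - 100/261 = sqrt(-6 - 4)/110 - 100/261 = sqrt(-10)*(1/110) - 100*1/261 = (I*sqrt(10))*(1/110) - 100/261 = I*sqrt(10)/110 - 100/261 = -100/261 + I*sqrt(10)/110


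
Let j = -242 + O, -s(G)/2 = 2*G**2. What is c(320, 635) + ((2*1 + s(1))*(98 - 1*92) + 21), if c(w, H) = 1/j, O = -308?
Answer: 4949/550 ≈ 8.9982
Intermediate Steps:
s(G) = -4*G**2
j = -550 (j = -242 - 308 = -550)
c(w, H) = -1/550 (c(w, H) = 1/(-550) = -1/550)
c(320, 635) + ((2*1 + s(1))*(98 - 1*92) + 21) = -1/550 + ((2*1 - 4*1**2)*(98 - 1*92) + 21) = -1/550 + ((2 - 4*1)*(98 - 92) + 21) = -1/550 + ((2 - 4)*6 + 21) = -1/550 + (-2*6 + 21) = -1/550 + (-12 + 21) = -1/550 + 9 = 4949/550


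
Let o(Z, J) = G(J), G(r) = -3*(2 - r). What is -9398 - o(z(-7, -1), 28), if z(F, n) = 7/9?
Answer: -9476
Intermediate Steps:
z(F, n) = 7/9 (z(F, n) = 7*(⅑) = 7/9)
G(r) = -6 + 3*r
o(Z, J) = -6 + 3*J
-9398 - o(z(-7, -1), 28) = -9398 - (-6 + 3*28) = -9398 - (-6 + 84) = -9398 - 1*78 = -9398 - 78 = -9476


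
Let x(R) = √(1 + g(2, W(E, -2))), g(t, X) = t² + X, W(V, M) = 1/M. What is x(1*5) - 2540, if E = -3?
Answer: -2540 + 3*√2/2 ≈ -2537.9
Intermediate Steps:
g(t, X) = X + t²
x(R) = 3*√2/2 (x(R) = √(1 + (1/(-2) + 2²)) = √(1 + (-½ + 4)) = √(1 + 7/2) = √(9/2) = 3*√2/2)
x(1*5) - 2540 = 3*√2/2 - 2540 = -2540 + 3*√2/2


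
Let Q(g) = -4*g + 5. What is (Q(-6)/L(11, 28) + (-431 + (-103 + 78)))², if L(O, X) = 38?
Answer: 299255401/1444 ≈ 2.0724e+5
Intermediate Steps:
Q(g) = 5 - 4*g
(Q(-6)/L(11, 28) + (-431 + (-103 + 78)))² = ((5 - 4*(-6))/38 + (-431 + (-103 + 78)))² = ((5 + 24)*(1/38) + (-431 - 25))² = (29*(1/38) - 456)² = (29/38 - 456)² = (-17299/38)² = 299255401/1444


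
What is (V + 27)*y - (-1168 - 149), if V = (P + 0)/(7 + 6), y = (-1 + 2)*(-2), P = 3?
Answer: 16413/13 ≈ 1262.5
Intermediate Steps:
y = -2 (y = 1*(-2) = -2)
V = 3/13 (V = (3 + 0)/(7 + 6) = 3/13 ≈ 0.23077)
(V + 27)*y - (-1168 - 149) = (3/13 + 27)*(-2) - (-1168 - 149) = (354/13)*(-2) - 1*(-1317) = -708/13 + 1317 = 16413/13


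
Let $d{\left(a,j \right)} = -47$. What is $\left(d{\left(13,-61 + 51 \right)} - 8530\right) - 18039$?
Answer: $-26616$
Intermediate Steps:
$\left(d{\left(13,-61 + 51 \right)} - 8530\right) - 18039 = \left(-47 - 8530\right) - 18039 = -8577 - 18039 = -26616$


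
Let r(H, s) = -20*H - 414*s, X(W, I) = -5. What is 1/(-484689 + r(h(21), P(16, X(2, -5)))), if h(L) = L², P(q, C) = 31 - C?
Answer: -1/508413 ≈ -1.9669e-6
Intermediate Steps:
r(H, s) = -414*s - 20*H
1/(-484689 + r(h(21), P(16, X(2, -5)))) = 1/(-484689 + (-414*(31 - 1*(-5)) - 20*21²)) = 1/(-484689 + (-414*(31 + 5) - 20*441)) = 1/(-484689 + (-414*36 - 8820)) = 1/(-484689 + (-14904 - 8820)) = 1/(-484689 - 23724) = 1/(-508413) = -1/508413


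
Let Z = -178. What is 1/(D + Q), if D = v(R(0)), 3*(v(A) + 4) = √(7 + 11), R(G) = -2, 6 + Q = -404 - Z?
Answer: -118/27847 - √2/55694 ≈ -0.0042628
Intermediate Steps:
Q = -232 (Q = -6 + (-404 - 1*(-178)) = -6 + (-404 + 178) = -6 - 226 = -232)
v(A) = -4 + √2 (v(A) = -4 + √(7 + 11)/3 = -4 + √18/3 = -4 + (3*√2)/3 = -4 + √2)
D = -4 + √2 ≈ -2.5858
1/(D + Q) = 1/((-4 + √2) - 232) = 1/(-236 + √2)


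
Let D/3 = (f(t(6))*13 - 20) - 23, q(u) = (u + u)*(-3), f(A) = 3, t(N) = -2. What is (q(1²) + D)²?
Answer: 324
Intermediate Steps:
q(u) = -6*u (q(u) = (2*u)*(-3) = -6*u)
D = -12 (D = 3*((3*13 - 20) - 23) = 3*((39 - 20) - 23) = 3*(19 - 23) = 3*(-4) = -12)
(q(1²) + D)² = (-6*1² - 12)² = (-6*1 - 12)² = (-6 - 12)² = (-18)² = 324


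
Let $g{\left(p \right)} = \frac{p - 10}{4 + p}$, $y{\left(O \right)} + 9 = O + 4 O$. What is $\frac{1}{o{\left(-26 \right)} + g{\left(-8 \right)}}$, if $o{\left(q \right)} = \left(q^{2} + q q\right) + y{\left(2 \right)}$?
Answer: $\frac{2}{2715} \approx 0.00073665$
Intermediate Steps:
$y{\left(O \right)} = -9 + 5 O$ ($y{\left(O \right)} = -9 + \left(O + 4 O\right) = -9 + 5 O$)
$g{\left(p \right)} = \frac{-10 + p}{4 + p}$
$o{\left(q \right)} = 1 + 2 q^{2}$ ($o{\left(q \right)} = \left(q^{2} + q q\right) + \left(-9 + 5 \cdot 2\right) = \left(q^{2} + q^{2}\right) + \left(-9 + 10\right) = 2 q^{2} + 1 = 1 + 2 q^{2}$)
$\frac{1}{o{\left(-26 \right)} + g{\left(-8 \right)}} = \frac{1}{\left(1 + 2 \left(-26\right)^{2}\right) + \frac{-10 - 8}{4 - 8}} = \frac{1}{\left(1 + 2 \cdot 676\right) + \frac{1}{-4} \left(-18\right)} = \frac{1}{\left(1 + 1352\right) - - \frac{9}{2}} = \frac{1}{1353 + \frac{9}{2}} = \frac{1}{\frac{2715}{2}} = \frac{2}{2715}$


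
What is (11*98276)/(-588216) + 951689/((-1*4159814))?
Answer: -316044211508/152929321989 ≈ -2.0666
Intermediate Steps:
(11*98276)/(-588216) + 951689/((-1*4159814)) = 1081036*(-1/588216) + 951689/(-4159814) = -270259/147054 + 951689*(-1/4159814) = -270259/147054 - 951689/4159814 = -316044211508/152929321989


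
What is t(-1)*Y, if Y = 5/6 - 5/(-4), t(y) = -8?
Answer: -50/3 ≈ -16.667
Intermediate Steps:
Y = 25/12 (Y = 5*(⅙) - 5*(-¼) = ⅚ + 5/4 = 25/12 ≈ 2.0833)
t(-1)*Y = -8*25/12 = -50/3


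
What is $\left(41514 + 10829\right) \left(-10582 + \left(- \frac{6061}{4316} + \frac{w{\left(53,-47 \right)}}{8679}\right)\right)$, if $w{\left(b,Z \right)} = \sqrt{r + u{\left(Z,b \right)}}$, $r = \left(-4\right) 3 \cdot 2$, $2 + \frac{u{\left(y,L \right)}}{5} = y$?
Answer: $- \frac{2390922140739}{4316} + \frac{52343 i \sqrt{269}}{8679} \approx -5.5397 \cdot 10^{8} + 98.916 i$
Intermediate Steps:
$u{\left(y,L \right)} = -10 + 5 y$
$r = -24$ ($r = \left(-12\right) 2 = -24$)
$w{\left(b,Z \right)} = \sqrt{-34 + 5 Z}$ ($w{\left(b,Z \right)} = \sqrt{-24 + \left(-10 + 5 Z\right)} = \sqrt{-34 + 5 Z}$)
$\left(41514 + 10829\right) \left(-10582 + \left(- \frac{6061}{4316} + \frac{w{\left(53,-47 \right)}}{8679}\right)\right) = \left(41514 + 10829\right) \left(-10582 + \left(- \frac{6061}{4316} + \frac{\sqrt{-34 + 5 \left(-47\right)}}{8679}\right)\right) = 52343 \left(-10582 + \left(\left(-6061\right) \frac{1}{4316} + \sqrt{-34 - 235} \cdot \frac{1}{8679}\right)\right) = 52343 \left(-10582 - \left(\frac{6061}{4316} - \sqrt{-269} \cdot \frac{1}{8679}\right)\right) = 52343 \left(-10582 - \left(\frac{6061}{4316} - i \sqrt{269} \cdot \frac{1}{8679}\right)\right) = 52343 \left(-10582 - \left(\frac{6061}{4316} - \frac{i \sqrt{269}}{8679}\right)\right) = 52343 \left(- \frac{45677973}{4316} + \frac{i \sqrt{269}}{8679}\right) = - \frac{2390922140739}{4316} + \frac{52343 i \sqrt{269}}{8679}$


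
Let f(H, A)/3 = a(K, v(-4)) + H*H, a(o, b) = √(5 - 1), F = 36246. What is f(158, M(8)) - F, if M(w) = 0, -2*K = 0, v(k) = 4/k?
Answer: 38652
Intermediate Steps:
K = 0 (K = -½*0 = 0)
a(o, b) = 2 (a(o, b) = √4 = 2)
f(H, A) = 6 + 3*H² (f(H, A) = 3*(2 + H*H) = 3*(2 + H²) = 6 + 3*H²)
f(158, M(8)) - F = (6 + 3*158²) - 1*36246 = (6 + 3*24964) - 36246 = (6 + 74892) - 36246 = 74898 - 36246 = 38652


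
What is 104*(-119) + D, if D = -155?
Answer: -12531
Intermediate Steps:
104*(-119) + D = 104*(-119) - 155 = -12376 - 155 = -12531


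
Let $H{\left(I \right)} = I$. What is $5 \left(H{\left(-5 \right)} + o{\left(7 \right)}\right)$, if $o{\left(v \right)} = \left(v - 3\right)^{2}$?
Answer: $55$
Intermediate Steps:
$o{\left(v \right)} = \left(-3 + v\right)^{2}$
$5 \left(H{\left(-5 \right)} + o{\left(7 \right)}\right) = 5 \left(-5 + \left(-3 + 7\right)^{2}\right) = 5 \left(-5 + 4^{2}\right) = 5 \left(-5 + 16\right) = 5 \cdot 11 = 55$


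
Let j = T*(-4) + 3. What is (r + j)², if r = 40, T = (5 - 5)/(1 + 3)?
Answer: 1849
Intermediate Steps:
T = 0 (T = 0/4 = 0*(¼) = 0)
j = 3 (j = 0*(-4) + 3 = 0 + 3 = 3)
(r + j)² = (40 + 3)² = 43² = 1849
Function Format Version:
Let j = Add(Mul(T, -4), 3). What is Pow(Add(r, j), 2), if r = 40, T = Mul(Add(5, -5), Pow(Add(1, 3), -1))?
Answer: 1849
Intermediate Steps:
T = 0 (T = Mul(0, Pow(4, -1)) = Mul(0, Rational(1, 4)) = 0)
j = 3 (j = Add(Mul(0, -4), 3) = Add(0, 3) = 3)
Pow(Add(r, j), 2) = Pow(Add(40, 3), 2) = Pow(43, 2) = 1849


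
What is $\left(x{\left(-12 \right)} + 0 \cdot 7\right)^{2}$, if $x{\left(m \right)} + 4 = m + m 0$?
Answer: $256$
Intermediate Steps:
$x{\left(m \right)} = -4 + m$ ($x{\left(m \right)} = -4 + \left(m + m 0\right) = -4 + \left(m + 0\right) = -4 + m$)
$\left(x{\left(-12 \right)} + 0 \cdot 7\right)^{2} = \left(\left(-4 - 12\right) + 0 \cdot 7\right)^{2} = \left(-16 + 0\right)^{2} = \left(-16\right)^{2} = 256$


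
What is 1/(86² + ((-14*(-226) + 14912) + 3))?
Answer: 1/25475 ≈ 3.9254e-5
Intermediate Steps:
1/(86² + ((-14*(-226) + 14912) + 3)) = 1/(7396 + ((3164 + 14912) + 3)) = 1/(7396 + (18076 + 3)) = 1/(7396 + 18079) = 1/25475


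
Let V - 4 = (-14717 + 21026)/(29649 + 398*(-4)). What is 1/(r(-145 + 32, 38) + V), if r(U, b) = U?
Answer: -28057/3051904 ≈ -0.0091933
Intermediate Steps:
V = 118537/28057 (V = 4 + (-14717 + 21026)/(29649 + 398*(-4)) = 4 + 6309/(29649 - 1592) = 4 + 6309/28057 = 118537/28057 ≈ 4.2249)
1/(r(-145 + 32, 38) + V) = 1/((-145 + 32) + 118537/28057) = 1/(-113 + 118537/28057) = 1/(-3051904/28057) = -28057/3051904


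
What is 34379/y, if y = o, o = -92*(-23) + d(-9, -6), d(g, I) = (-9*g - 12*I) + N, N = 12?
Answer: 34379/2281 ≈ 15.072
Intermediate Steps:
d(g, I) = 12 - 12*I - 9*g (d(g, I) = (-9*g - 12*I) + 12 = (-12*I - 9*g) + 12 = 12 - 12*I - 9*g)
o = 2281 (o = -92*(-23) + (12 - 12*(-6) - 9*(-9)) = 2116 + (12 + 72 + 81) = 2116 + 165 = 2281)
y = 2281
34379/y = 34379/2281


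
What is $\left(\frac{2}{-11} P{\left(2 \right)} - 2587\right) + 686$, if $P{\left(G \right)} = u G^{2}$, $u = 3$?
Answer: $- \frac{20935}{11} \approx -1903.2$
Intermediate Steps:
$P{\left(G \right)} = 3 G^{2}$
$\left(\frac{2}{-11} P{\left(2 \right)} - 2587\right) + 686 = \left(\frac{2}{-11} \cdot 3 \cdot 2^{2} - 2587\right) + 686 = \left(2 \left(- \frac{1}{11}\right) 3 \cdot 4 - 2587\right) + 686 = \left(\left(- \frac{2}{11}\right) 12 - 2587\right) + 686 = \left(- \frac{24}{11} - 2587\right) + 686 = - \frac{28481}{11} + 686 = - \frac{20935}{11}$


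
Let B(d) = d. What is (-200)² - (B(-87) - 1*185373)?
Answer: 225460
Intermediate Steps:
(-200)² - (B(-87) - 1*185373) = (-200)² - (-87 - 1*185373) = 40000 - (-87 - 185373) = 40000 - 1*(-185460) = 40000 + 185460 = 225460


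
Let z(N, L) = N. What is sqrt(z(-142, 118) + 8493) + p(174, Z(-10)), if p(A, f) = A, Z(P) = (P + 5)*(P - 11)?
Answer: 174 + sqrt(8351) ≈ 265.38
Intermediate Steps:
Z(P) = (-11 + P)*(5 + P) (Z(P) = (5 + P)*(-11 + P) = (-11 + P)*(5 + P))
sqrt(z(-142, 118) + 8493) + p(174, Z(-10)) = sqrt(-142 + 8493) + 174 = sqrt(8351) + 174 = 174 + sqrt(8351)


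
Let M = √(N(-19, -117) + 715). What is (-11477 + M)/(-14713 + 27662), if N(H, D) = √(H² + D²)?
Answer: -499/563 + √(715 + 5*√562)/12949 ≈ -0.88409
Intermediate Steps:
N(H, D) = √(D² + H²)
M = √(715 + 5*√562) (M = √(√((-117)² + (-19)²) + 715) = √(√(13689 + 361) + 715) = √(√14050 + 715) = √(5*√562 + 715) = √(715 + 5*√562) ≈ 28.871)
(-11477 + M)/(-14713 + 27662) = (-11477 + √(715 + 5*√562))/(-14713 + 27662) = (-11477 + √(715 + 5*√562))/12949 = (-11477 + √(715 + 5*√562))*(1/12949) = -499/563 + √(715 + 5*√562)/12949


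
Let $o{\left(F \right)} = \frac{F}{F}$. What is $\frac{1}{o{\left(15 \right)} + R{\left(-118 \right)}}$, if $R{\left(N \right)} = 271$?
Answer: $\frac{1}{272} \approx 0.0036765$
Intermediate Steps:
$o{\left(F \right)} = 1$
$\frac{1}{o{\left(15 \right)} + R{\left(-118 \right)}} = \frac{1}{1 + 271} = \frac{1}{272}$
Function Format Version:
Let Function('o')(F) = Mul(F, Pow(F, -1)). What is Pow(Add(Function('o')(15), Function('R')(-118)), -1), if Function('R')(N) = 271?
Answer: Rational(1, 272) ≈ 0.0036765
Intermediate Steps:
Function('o')(F) = 1
Pow(Add(Function('o')(15), Function('R')(-118)), -1) = Pow(Add(1, 271), -1) = Pow(272, -1) = Rational(1, 272)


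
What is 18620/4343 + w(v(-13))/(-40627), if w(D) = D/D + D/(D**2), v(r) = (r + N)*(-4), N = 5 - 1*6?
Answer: 42362337889/9880811416 ≈ 4.2873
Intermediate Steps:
N = -1 (N = 5 - 6 = -1)
v(r) = 4 - 4*r (v(r) = (r - 1)*(-4) = (-1 + r)*(-4) = 4 - 4*r)
w(D) = 1 + 1/D (w(D) = 1 + D/D**2 = 1 + 1/D)
18620/4343 + w(v(-13))/(-40627) = 18620/4343 + ((1 + (4 - 4*(-13)))/(4 - 4*(-13)))/(-40627) = 18620*(1/4343) + ((1 + (4 + 52))/(4 + 52))*(-1/40627) = 18620/4343 + ((1 + 56)/56)*(-1/40627) = 18620/4343 + ((1/56)*57)*(-1/40627) = 18620/4343 + (57/56)*(-1/40627) = 18620/4343 - 57/2275112 = 42362337889/9880811416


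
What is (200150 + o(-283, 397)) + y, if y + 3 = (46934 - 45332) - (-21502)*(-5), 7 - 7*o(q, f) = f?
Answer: 659283/7 ≈ 94183.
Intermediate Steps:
o(q, f) = 1 - f/7
y = -105911 (y = -3 + ((46934 - 45332) - (-21502)*(-5)) = -3 + (1602 - 1*107510) = -3 + (1602 - 107510) = -3 - 105908 = -105911)
(200150 + o(-283, 397)) + y = (200150 + (1 - 1/7*397)) - 105911 = (200150 + (1 - 397/7)) - 105911 = (200150 - 390/7) - 105911 = 1400660/7 - 105911 = 659283/7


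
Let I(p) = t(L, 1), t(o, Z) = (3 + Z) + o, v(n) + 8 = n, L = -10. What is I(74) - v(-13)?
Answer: 15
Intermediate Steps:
v(n) = -8 + n
t(o, Z) = 3 + Z + o
I(p) = -6 (I(p) = 3 + 1 - 10 = -6)
I(74) - v(-13) = -6 - (-8 - 13) = -6 - 1*(-21) = -6 + 21 = 15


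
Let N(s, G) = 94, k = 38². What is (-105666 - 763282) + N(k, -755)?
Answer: -868854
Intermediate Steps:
k = 1444
(-105666 - 763282) + N(k, -755) = (-105666 - 763282) + 94 = -868948 + 94 = -868854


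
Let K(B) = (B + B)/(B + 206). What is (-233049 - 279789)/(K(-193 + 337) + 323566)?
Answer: -44873325/28312097 ≈ -1.5850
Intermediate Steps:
K(B) = 2*B/(206 + B) (K(B) = (2*B)/(206 + B) = 2*B/(206 + B))
(-233049 - 279789)/(K(-193 + 337) + 323566) = (-233049 - 279789)/(2*(-193 + 337)/(206 + (-193 + 337)) + 323566) = -512838/(2*144/(206 + 144) + 323566) = -512838/(2*144/350 + 323566) = -512838/(2*144*(1/350) + 323566) = -512838/(144/175 + 323566) = -512838/56624194/175 = -512838*175/56624194 = -44873325/28312097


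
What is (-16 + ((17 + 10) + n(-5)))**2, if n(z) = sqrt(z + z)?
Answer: (11 + I*sqrt(10))**2 ≈ 111.0 + 69.57*I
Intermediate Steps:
n(z) = sqrt(2)*sqrt(z) (n(z) = sqrt(2*z) = sqrt(2)*sqrt(z))
(-16 + ((17 + 10) + n(-5)))**2 = (-16 + ((17 + 10) + sqrt(2)*sqrt(-5)))**2 = (-16 + (27 + sqrt(2)*(I*sqrt(5))))**2 = (-16 + (27 + I*sqrt(10)))**2 = (11 + I*sqrt(10))**2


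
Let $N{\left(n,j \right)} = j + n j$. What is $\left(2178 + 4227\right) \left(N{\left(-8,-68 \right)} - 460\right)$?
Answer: $102480$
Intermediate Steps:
$N{\left(n,j \right)} = j + j n$
$\left(2178 + 4227\right) \left(N{\left(-8,-68 \right)} - 460\right) = \left(2178 + 4227\right) \left(- 68 \left(1 - 8\right) - 460\right) = 6405 \left(\left(-68\right) \left(-7\right) - 460\right) = 6405 \left(476 - 460\right) = 6405 \cdot 16 = 102480$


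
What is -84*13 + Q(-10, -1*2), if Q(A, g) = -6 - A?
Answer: -1088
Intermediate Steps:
-84*13 + Q(-10, -1*2) = -84*13 + (-6 - 1*(-10)) = -1092 + (-6 + 10) = -1092 + 4 = -1088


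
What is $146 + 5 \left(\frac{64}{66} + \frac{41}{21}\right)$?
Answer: $\frac{12367}{77} \approx 160.61$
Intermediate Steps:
$146 + 5 \left(\frac{64}{66} + \frac{41}{21}\right) = 146 + 5 \left(64 \cdot \frac{1}{66} + 41 \cdot \frac{1}{21}\right) = 146 + 5 \left(\frac{32}{33} + \frac{41}{21}\right) = 146 + 5 \cdot \frac{225}{77} = 146 + \frac{1125}{77} = \frac{12367}{77}$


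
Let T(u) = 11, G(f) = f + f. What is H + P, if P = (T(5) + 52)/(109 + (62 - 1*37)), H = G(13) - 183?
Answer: -20975/134 ≈ -156.53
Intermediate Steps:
G(f) = 2*f
H = -157 (H = 2*13 - 183 = 26 - 183 = -157)
P = 63/134 (P = (11 + 52)/(109 + (62 - 1*37)) = 63/(109 + (62 - 37)) = 63/(109 + 25) = 63/134 ≈ 0.47015)
H + P = -157 + 63/134 = -20975/134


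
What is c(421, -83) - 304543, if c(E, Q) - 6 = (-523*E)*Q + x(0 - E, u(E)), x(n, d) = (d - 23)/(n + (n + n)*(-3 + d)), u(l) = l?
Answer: 6332444439406/352377 ≈ 1.7971e+7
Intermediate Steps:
x(n, d) = (-23 + d)/(n + 2*n*(-3 + d)) (x(n, d) = (-23 + d)/(n + (2*n)*(-3 + d)) = (-23 + d)/(n + 2*n*(-3 + d)))
c(E, Q) = 6 - 523*E*Q - (-23 + E)/(E*(-5 + 2*E)) (c(E, Q) = 6 + ((-523*E)*Q + (-23 + E)/((0 - E)*(-5 + 2*E))) = 6 + (-523*E*Q + (-23 + E)/(((-E))*(-5 + 2*E))) = 6 + (-523*E*Q + (-1/E)*(-23 + E)/(-5 + 2*E)) = 6 + (-523*E*Q - (-23 + E)/(E*(-5 + 2*E))) = 6 - 523*E*Q - (-23 + E)/(E*(-5 + 2*E)))
c(421, -83) - 304543 = (23 - 1*421 + 421*(-5 + 2*421)*(6 - 523*421*(-83)))/(421*(-5 + 2*421)) - 304543 = (23 - 421 + 421*(-5 + 842)*(6 + 18275189))/(421*(-5 + 842)) - 304543 = (1/421)*(23 - 421 + 421*837*18275195)/837 - 304543 = (1/421)*(1/837)*(23 - 421 + 6439758388515) - 304543 = (1/421)*(1/837)*6439758388117 - 304543 = 6439758388117/352377 - 304543 = 6332444439406/352377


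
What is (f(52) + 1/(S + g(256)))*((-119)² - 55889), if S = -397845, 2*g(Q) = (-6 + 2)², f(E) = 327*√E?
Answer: 41728/397837 - 27290112*√13 ≈ -9.8396e+7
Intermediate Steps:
g(Q) = 8 (g(Q) = (-6 + 2)²/2 = (½)*(-4)² = (½)*16 = 8)
(f(52) + 1/(S + g(256)))*((-119)² - 55889) = (327*√52 + 1/(-397845 + 8))*((-119)² - 55889) = (327*(2*√13) + 1/(-397837))*(14161 - 55889) = (654*√13 - 1/397837)*(-41728) = (-1/397837 + 654*√13)*(-41728) = 41728/397837 - 27290112*√13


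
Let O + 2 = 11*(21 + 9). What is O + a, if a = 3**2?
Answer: 337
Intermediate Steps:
a = 9
O = 328 (O = -2 + 11*(21 + 9) = -2 + 11*30 = -2 + 330 = 328)
O + a = 328 + 9 = 337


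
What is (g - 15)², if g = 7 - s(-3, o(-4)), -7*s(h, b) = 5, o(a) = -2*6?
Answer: 2601/49 ≈ 53.082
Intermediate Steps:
o(a) = -12
s(h, b) = -5/7 (s(h, b) = -⅐*5 = -5/7)
g = 54/7 (g = 7 - 1*(-5/7) = 7 + 5/7 = 54/7 ≈ 7.7143)
(g - 15)² = (54/7 - 15)² = (-51/7)² = 2601/49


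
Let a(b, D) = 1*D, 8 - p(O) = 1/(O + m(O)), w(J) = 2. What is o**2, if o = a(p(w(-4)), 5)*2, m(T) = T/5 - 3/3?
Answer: 100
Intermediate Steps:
m(T) = -1 + T/5 (m(T) = T*(1/5) - 3*1/3 = T/5 - 1 = -1 + T/5)
p(O) = 8 - 1/(-1 + 6*O/5) (p(O) = 8 - 1/(O + (-1 + O/5)) = 8 - 1/(-1 + 6*O/5))
a(b, D) = D
o = 10 (o = 5*2 = 10)
o**2 = 10**2 = 100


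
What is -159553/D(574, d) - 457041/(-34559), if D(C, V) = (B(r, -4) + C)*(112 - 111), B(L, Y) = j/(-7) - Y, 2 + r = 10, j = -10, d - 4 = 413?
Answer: -36744186593/140171304 ≈ -262.14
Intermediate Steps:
d = 417 (d = 4 + 413 = 417)
r = 8 (r = -2 + 10 = 8)
B(L, Y) = 10/7 - Y (B(L, Y) = -10/(-7) - Y = -10*(-⅐) - Y = 10/7 - Y)
D(C, V) = 38/7 + C (D(C, V) = ((10/7 - 1*(-4)) + C)*(112 - 111) = ((10/7 + 4) + C)*1 = (38/7 + C)*1 = 38/7 + C)
-159553/D(574, d) - 457041/(-34559) = -159553/(38/7 + 574) - 457041/(-34559) = -159553/4056/7 - 457041*(-1/34559) = -159553*7/4056 + 457041/34559 = -1116871/4056 + 457041/34559 = -36744186593/140171304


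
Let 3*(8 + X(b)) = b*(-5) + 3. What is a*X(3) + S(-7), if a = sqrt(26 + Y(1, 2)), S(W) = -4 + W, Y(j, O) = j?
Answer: -11 - 36*sqrt(3) ≈ -73.354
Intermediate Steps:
a = 3*sqrt(3) (a = sqrt(26 + 1) = sqrt(27) = 3*sqrt(3) ≈ 5.1962)
X(b) = -7 - 5*b/3 (X(b) = -8 + (b*(-5) + 3)/3 = -8 + (-5*b + 3)/3 = -8 + (3 - 5*b)/3 = -8 + (1 - 5*b/3) = -7 - 5*b/3)
a*X(3) + S(-7) = (3*sqrt(3))*(-7 - 5/3*3) + (-4 - 7) = (3*sqrt(3))*(-7 - 5) - 11 = (3*sqrt(3))*(-12) - 11 = -36*sqrt(3) - 11 = -11 - 36*sqrt(3)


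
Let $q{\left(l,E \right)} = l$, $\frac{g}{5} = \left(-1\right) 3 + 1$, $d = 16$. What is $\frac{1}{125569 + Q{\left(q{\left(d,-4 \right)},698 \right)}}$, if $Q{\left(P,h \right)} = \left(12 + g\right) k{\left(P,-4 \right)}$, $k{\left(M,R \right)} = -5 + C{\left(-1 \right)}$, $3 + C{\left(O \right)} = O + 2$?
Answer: $\frac{1}{125555} \approx 7.9646 \cdot 10^{-6}$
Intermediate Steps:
$C{\left(O \right)} = -1 + O$ ($C{\left(O \right)} = -3 + \left(O + 2\right) = -3 + \left(2 + O\right) = -1 + O$)
$g = -10$ ($g = 5 \left(\left(-1\right) 3 + 1\right) = 5 \left(-3 + 1\right) = 5 \left(-2\right) = -10$)
$k{\left(M,R \right)} = -7$ ($k{\left(M,R \right)} = -5 - 2 = -7$)
$Q{\left(P,h \right)} = -14$ ($Q{\left(P,h \right)} = \left(12 - 10\right) \left(-7\right) = 2 \left(-7\right) = -14$)
$\frac{1}{125569 + Q{\left(q{\left(d,-4 \right)},698 \right)}} = \frac{1}{125569 - 14} = \frac{1}{125555}$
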